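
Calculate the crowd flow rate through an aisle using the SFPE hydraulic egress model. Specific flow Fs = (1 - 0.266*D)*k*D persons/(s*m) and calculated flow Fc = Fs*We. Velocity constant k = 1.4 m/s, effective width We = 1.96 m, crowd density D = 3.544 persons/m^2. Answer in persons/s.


1 - 0.266*D = 1 - 0.266*3.544 = 0.057296
Fs = 0.057296 * 1.4 * 3.544 = 0.28428 persons/(s*m)
Fc = 0.28428 * 1.96 = 0.55719 persons/s

0.55719 persons/s


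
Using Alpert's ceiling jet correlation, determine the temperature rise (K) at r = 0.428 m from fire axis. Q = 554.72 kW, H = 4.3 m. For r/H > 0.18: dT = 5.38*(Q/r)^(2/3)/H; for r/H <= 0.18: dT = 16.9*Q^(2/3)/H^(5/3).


r/H = 0.428 / 4.3 = 0.099535
r/H <= 0.18, so dT = 16.9*Q^(2/3)/H^(5/3)
Q^(2/3) = 67.512
H^(5/3) = 11.371
dT = 16.9 * 67.512 / 11.371 = 100.34 K

100.34 K


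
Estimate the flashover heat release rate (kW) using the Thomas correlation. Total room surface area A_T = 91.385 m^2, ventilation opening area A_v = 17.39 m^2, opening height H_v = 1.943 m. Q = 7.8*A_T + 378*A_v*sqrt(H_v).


7.8*A_T = 712.803
sqrt(H_v) = 1.3939
378*A_v*sqrt(H_v) = 9162.8
Q = 712.803 + 9162.8 = 9875.6 kW

9875.6 kW


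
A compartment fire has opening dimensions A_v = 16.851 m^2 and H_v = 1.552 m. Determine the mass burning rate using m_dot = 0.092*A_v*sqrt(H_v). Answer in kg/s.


sqrt(H_v) = 1.2458
m_dot = 0.092 * 16.851 * 1.2458 = 1.9313 kg/s

1.9313 kg/s


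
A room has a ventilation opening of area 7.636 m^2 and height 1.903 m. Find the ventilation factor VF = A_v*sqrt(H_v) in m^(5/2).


sqrt(H_v) = 1.3795
VF = 7.636 * 1.3795 = 10.534 m^(5/2)

10.534 m^(5/2)


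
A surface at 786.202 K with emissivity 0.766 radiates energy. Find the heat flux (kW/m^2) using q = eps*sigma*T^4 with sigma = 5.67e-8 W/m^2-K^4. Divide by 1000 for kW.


T^4 = 3.8206e+11
q = 0.766 * 5.67e-8 * 3.8206e+11 / 1000 = 16.594 kW/m^2

16.594 kW/m^2


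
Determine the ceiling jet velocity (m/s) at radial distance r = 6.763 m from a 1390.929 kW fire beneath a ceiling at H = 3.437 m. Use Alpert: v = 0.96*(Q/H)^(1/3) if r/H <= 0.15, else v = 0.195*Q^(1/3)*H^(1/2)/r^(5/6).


r/H = 6.763 / 3.437 = 1.9677
r/H > 0.15, so v = 0.195*Q^(1/3)*H^(1/2)/r^(5/6)
Q^(1/3) = 11.163
H^(1/2) = 1.8539
r^(5/6) = 4.9179
v = 0.195 * 11.163 * 1.8539 / 4.9179 = 0.82056 m/s

0.82056 m/s


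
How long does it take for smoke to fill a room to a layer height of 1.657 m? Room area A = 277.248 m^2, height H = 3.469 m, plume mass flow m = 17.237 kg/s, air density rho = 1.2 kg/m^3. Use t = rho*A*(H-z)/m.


H - z = 1.812 m
t = 1.2 * 277.248 * 1.812 / 17.237 = 34.974 s

34.974 s


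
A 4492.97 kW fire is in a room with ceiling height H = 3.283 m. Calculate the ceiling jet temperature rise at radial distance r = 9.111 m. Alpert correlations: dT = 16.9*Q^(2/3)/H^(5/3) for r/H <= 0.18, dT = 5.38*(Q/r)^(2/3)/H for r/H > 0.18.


r/H = 9.111 / 3.283 = 2.7752
r/H > 0.18, so dT = 5.38*(Q/r)^(2/3)/H
Q/r = 493.14
(Q/r)^(2/3) = 62.418
dT = 5.38 * 62.418 / 3.283 = 102.29 K

102.29 K


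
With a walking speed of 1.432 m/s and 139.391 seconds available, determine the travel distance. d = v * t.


d = 1.432 * 139.391 = 199.61 m

199.61 m


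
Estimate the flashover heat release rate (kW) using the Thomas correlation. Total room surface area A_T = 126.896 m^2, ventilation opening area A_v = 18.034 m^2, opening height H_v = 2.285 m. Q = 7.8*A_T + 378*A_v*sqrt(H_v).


7.8*A_T = 989.79
sqrt(H_v) = 1.5116
378*A_v*sqrt(H_v) = 10305
Q = 989.79 + 10305 = 11294 kW

11294 kW


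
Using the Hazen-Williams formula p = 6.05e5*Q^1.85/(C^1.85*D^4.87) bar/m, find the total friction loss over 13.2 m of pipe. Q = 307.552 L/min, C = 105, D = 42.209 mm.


Q^1.85 = 40054
C^1.85 = 5485.3
D^4.87 = 8.2361e+07
p/m = 0.053639 bar/m
p_total = 0.053639 * 13.2 = 0.70804 bar

0.70804 bar


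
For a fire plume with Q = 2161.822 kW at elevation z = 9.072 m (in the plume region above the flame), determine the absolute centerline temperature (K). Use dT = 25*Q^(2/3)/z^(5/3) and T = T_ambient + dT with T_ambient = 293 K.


Q^(2/3) = 167.19
z^(5/3) = 39.461
dT = 25 * 167.19 / 39.461 = 105.92 K
T = 293 + 105.92 = 398.92 K

398.92 K


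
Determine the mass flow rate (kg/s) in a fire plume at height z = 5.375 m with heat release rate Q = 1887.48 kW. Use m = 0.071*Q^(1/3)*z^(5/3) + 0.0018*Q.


Q^(1/3) = 12.358
z^(5/3) = 16.493
First term = 0.071 * 12.358 * 16.493 = 14.472
Second term = 0.0018 * 1887.48 = 3.3975
m = 17.869 kg/s

17.869 kg/s


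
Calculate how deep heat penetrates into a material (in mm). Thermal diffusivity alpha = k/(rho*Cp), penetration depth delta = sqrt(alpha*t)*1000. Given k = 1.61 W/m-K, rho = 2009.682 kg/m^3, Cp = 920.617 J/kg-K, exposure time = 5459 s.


alpha = 1.61 / (2009.682 * 920.617) = 8.7020e-07 m^2/s
alpha * t = 0.0047504
delta = sqrt(0.0047504) * 1000 = 68.923 mm

68.923 mm


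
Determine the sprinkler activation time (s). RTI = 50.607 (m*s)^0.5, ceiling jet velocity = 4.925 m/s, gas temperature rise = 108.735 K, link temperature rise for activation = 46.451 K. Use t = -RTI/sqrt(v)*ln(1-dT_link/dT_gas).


dT_link/dT_gas = 0.42719
ln(1 - 0.42719) = -0.55721
t = -50.607 / sqrt(4.925) * -0.55721 = 12.706 s

12.706 s


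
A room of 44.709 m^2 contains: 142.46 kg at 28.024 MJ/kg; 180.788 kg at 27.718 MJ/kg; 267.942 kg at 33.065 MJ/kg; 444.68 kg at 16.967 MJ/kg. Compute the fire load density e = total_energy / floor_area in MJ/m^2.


Total energy = 142.46*28.024 + 180.788*27.718 + 267.942*33.065 + 444.68*16.967
= 3992.299 + 5011.082 + 8859.502 + 7544.886
= 25407.77 MJ
e = 25407.77 / 44.709 = 568.29 MJ/m^2

568.29 MJ/m^2


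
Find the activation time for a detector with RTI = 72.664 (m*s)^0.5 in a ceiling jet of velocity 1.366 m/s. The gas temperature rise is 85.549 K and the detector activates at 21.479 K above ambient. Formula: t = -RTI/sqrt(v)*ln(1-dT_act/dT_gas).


dT_act/dT_gas = 0.25107
ln(1 - 0.25107) = -0.28911
t = -72.664 / sqrt(1.366) * -0.28911 = 17.975 s

17.975 s


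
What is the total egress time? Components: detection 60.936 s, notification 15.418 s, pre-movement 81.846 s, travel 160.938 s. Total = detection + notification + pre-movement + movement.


Total = 60.936 + 15.418 + 81.846 + 160.938 = 319.138 s

319.138 s


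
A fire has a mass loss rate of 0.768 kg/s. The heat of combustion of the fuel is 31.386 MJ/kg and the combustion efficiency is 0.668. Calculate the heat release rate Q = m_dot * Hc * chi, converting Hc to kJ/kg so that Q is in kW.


Hc = 31.386 MJ/kg = 31.386 * 1000 kJ/kg = 31386 kJ/kg
Q = 0.768 kg/s * 31386 kJ/kg * 0.668 = 16102 kW

16102 kW


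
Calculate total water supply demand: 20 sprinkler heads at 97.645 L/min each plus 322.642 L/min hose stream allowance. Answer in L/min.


Sprinkler demand = 20 * 97.645 = 1952.9 L/min
Total = 1952.9 + 322.642 = 2275.542 L/min

2275.542 L/min


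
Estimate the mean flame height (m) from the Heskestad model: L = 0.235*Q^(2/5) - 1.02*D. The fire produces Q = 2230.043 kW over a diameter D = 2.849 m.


Q^(2/5) = 21.844
0.235 * Q^(2/5) = 5.1333
1.02 * D = 2.9060
L = 2.2273 m

2.2273 m


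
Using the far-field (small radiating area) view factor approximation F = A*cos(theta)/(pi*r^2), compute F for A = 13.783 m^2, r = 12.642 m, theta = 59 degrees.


cos(59 deg) = 0.51504
pi*r^2 = 502.09
F = 13.783 * 0.51504 / 502.09 = 0.014138

0.014138


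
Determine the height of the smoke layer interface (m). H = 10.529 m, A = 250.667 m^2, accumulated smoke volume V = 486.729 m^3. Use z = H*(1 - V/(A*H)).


V/(A*H) = 0.18442
1 - 0.18442 = 0.81558
z = 10.529 * 0.81558 = 8.5873 m

8.5873 m


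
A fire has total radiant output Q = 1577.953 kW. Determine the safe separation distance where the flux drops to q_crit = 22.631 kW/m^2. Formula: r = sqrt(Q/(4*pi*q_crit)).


4*pi*q_crit = 284.39
Q/(4*pi*q_crit) = 5.5486
r = sqrt(5.5486) = 2.3555 m

2.3555 m


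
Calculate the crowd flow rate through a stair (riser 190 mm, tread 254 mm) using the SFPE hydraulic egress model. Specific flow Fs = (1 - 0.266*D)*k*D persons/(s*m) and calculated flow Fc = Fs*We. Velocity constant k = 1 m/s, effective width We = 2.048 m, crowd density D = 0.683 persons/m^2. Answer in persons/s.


1 - 0.266*D = 1 - 0.266*0.683 = 0.81832
Fs = 0.81832 * 1 * 0.683 = 0.55891 persons/(s*m)
Fc = 0.55891 * 2.048 = 1.1447 persons/s

1.1447 persons/s


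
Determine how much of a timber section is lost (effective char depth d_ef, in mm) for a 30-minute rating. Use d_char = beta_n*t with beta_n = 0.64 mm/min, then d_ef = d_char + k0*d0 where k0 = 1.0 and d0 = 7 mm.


d_char = 0.64 * 30 = 19.2 mm
d_ef = 19.2 + 1.0*7 = 26.2 mm

26.2 mm


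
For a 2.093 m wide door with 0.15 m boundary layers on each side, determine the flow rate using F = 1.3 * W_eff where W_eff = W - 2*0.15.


W_eff = 2.093 - 0.30 = 1.793 m
F = 1.3 * 1.793 = 2.3309 persons/s

2.3309 persons/s


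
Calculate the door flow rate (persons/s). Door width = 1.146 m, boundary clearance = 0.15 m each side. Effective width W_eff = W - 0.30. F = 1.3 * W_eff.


W_eff = 1.146 - 0.30 = 0.846 m
F = 1.3 * 0.846 = 1.0998 persons/s

1.0998 persons/s


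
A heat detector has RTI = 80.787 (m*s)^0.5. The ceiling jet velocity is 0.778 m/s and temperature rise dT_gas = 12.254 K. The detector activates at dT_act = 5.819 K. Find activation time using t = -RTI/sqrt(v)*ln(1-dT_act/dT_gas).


dT_act/dT_gas = 0.47487
ln(1 - 0.47487) = -0.64410
t = -80.787 / sqrt(0.778) * -0.64410 = 58.994 s

58.994 s


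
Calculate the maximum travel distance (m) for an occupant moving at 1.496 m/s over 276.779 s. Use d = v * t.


d = 1.496 * 276.779 = 414.06 m

414.06 m


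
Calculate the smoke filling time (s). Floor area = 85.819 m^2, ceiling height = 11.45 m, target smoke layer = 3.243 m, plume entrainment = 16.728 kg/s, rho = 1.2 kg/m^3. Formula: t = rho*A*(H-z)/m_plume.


H - z = 8.207 m
t = 1.2 * 85.819 * 8.207 / 16.728 = 50.525 s

50.525 s


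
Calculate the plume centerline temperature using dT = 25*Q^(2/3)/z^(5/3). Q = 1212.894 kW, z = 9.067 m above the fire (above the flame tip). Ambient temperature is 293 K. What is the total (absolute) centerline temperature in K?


Q^(2/3) = 113.73
z^(5/3) = 39.425
dT = 25 * 113.73 / 39.425 = 72.119 K
T = 293 + 72.119 = 365.12 K

365.12 K


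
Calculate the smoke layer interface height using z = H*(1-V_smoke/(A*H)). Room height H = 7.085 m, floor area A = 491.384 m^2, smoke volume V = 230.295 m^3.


V/(A*H) = 0.066149
1 - 0.066149 = 0.93385
z = 7.085 * 0.93385 = 6.6163 m

6.6163 m


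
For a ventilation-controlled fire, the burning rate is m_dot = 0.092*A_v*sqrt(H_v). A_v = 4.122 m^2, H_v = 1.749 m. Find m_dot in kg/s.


sqrt(H_v) = 1.3225
m_dot = 0.092 * 4.122 * 1.3225 = 0.50152 kg/s

0.50152 kg/s


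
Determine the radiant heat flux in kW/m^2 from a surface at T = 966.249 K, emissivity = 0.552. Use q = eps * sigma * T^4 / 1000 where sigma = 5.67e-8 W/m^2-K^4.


T^4 = 8.7168e+11
q = 0.552 * 5.67e-8 * 8.7168e+11 / 1000 = 27.282 kW/m^2

27.282 kW/m^2


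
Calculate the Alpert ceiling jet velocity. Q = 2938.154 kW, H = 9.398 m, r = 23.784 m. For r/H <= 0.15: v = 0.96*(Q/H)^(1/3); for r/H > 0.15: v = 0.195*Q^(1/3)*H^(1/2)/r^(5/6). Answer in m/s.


r/H = 23.784 / 9.398 = 2.5308
r/H > 0.15, so v = 0.195*Q^(1/3)*H^(1/2)/r^(5/6)
Q^(1/3) = 14.323
H^(1/2) = 3.0656
r^(5/6) = 14.025
v = 0.195 * 14.323 * 3.0656 / 14.025 = 0.61048 m/s

0.61048 m/s


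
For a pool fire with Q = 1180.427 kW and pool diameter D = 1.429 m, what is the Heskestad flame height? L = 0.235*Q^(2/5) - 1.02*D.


Q^(2/5) = 16.936
0.235 * Q^(2/5) = 3.9800
1.02 * D = 1.4576
L = 2.5224 m

2.5224 m


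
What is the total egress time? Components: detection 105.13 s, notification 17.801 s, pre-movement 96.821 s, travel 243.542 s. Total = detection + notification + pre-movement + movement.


Total = 105.13 + 17.801 + 96.821 + 243.542 = 463.294 s

463.294 s


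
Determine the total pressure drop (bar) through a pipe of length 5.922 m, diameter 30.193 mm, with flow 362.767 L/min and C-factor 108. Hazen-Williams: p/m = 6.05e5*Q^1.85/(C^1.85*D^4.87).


Q^1.85 = 54364
C^1.85 = 5778.8
D^4.87 = 1.6112e+07
p/m = 0.35326 bar/m
p_total = 0.35326 * 5.922 = 2.0920 bar

2.0920 bar


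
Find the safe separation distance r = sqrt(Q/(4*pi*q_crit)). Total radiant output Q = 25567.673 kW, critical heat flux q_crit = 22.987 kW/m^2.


4*pi*q_crit = 288.86
Q/(4*pi*q_crit) = 88.511
r = sqrt(88.511) = 9.4080 m

9.4080 m


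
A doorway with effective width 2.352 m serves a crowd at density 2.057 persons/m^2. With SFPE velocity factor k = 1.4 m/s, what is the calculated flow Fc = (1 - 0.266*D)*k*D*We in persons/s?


1 - 0.266*D = 1 - 0.266*2.057 = 0.45284
Fs = 0.45284 * 1.4 * 2.057 = 1.3041 persons/(s*m)
Fc = 1.3041 * 2.352 = 3.0672 persons/s

3.0672 persons/s


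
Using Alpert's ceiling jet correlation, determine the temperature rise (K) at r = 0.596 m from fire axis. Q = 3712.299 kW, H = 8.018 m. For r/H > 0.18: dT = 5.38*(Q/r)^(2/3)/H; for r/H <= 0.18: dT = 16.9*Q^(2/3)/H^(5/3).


r/H = 0.596 / 8.018 = 0.074333
r/H <= 0.18, so dT = 16.9*Q^(2/3)/H^(5/3)
Q^(2/3) = 239.75
H^(5/3) = 32.120
dT = 16.9 * 239.75 / 32.120 = 126.15 K

126.15 K


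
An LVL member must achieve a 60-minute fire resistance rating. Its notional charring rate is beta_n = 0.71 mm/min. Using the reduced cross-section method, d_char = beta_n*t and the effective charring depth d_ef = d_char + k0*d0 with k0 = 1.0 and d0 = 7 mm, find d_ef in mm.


d_char = 0.71 * 60 = 42.6 mm
d_ef = 42.6 + 1.0*7 = 49.6 mm

49.6 mm


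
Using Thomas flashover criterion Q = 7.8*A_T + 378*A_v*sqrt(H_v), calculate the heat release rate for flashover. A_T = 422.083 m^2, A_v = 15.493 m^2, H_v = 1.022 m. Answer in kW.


7.8*A_T = 3292.2
sqrt(H_v) = 1.0109
378*A_v*sqrt(H_v) = 5920.4
Q = 3292.2 + 5920.4 = 9212.7 kW

9212.7 kW


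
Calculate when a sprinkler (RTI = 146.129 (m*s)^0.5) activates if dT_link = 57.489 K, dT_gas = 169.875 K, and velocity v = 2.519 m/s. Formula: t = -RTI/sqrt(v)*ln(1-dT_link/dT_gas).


dT_link/dT_gas = 0.33842
ln(1 - 0.33842) = -0.41312
t = -146.129 / sqrt(2.519) * -0.41312 = 38.037 s

38.037 s


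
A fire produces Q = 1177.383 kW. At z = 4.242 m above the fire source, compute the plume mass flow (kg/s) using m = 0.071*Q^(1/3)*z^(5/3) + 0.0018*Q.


Q^(1/3) = 10.559
z^(5/3) = 11.116
First term = 0.071 * 10.559 * 11.116 = 8.3339
Second term = 0.0018 * 1177.383 = 2.1193
m = 10.453 kg/s

10.453 kg/s


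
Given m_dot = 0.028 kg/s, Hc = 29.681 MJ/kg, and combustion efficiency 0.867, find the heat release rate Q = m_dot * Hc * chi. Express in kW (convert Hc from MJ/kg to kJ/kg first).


Hc = 29.681 MJ/kg = 29.681 * 1000 kJ/kg = 29681 kJ/kg
Q = 0.028 kg/s * 29681 kJ/kg * 0.867 = 720.54 kW

720.54 kW


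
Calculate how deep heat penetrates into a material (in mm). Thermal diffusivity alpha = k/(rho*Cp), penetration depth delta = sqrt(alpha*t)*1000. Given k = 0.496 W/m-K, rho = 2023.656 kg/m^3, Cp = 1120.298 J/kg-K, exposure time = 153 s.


alpha = 0.496 / (2023.656 * 1120.298) = 2.1878e-07 m^2/s
alpha * t = 3.3474e-05
delta = sqrt(3.3474e-05) * 1000 = 5.7856 mm

5.7856 mm


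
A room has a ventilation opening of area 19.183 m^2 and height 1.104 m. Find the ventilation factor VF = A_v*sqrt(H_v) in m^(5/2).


sqrt(H_v) = 1.0507
VF = 19.183 * 1.0507 = 20.156 m^(5/2)

20.156 m^(5/2)


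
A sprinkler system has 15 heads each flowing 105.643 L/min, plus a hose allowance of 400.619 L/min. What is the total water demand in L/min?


Sprinkler demand = 15 * 105.643 = 1584.645 L/min
Total = 1584.645 + 400.619 = 1985.264 L/min

1985.264 L/min


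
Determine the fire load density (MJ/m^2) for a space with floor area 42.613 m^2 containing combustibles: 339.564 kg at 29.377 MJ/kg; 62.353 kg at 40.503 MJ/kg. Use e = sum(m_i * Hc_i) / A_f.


Total energy = 339.564*29.377 + 62.353*40.503
= 9975.372 + 2525.484
= 12500.86 MJ
e = 12500.86 / 42.613 = 293.36 MJ/m^2

293.36 MJ/m^2


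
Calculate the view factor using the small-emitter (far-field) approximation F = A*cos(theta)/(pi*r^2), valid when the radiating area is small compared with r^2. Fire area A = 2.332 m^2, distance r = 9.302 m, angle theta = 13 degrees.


cos(13 deg) = 0.97437
pi*r^2 = 271.83
F = 2.332 * 0.97437 / 271.83 = 0.0083589

0.0083589


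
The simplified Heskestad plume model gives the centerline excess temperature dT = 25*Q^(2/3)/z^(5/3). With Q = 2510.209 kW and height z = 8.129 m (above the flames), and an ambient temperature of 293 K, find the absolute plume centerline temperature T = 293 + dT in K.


Q^(2/3) = 184.70
z^(5/3) = 32.865
dT = 25 * 184.70 / 32.865 = 140.50 K
T = 293 + 140.50 = 433.50 K

433.50 K


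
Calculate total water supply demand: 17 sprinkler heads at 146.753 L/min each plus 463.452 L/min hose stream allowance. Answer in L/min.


Sprinkler demand = 17 * 146.753 = 2494.801 L/min
Total = 2494.801 + 463.452 = 2958.253 L/min

2958.253 L/min


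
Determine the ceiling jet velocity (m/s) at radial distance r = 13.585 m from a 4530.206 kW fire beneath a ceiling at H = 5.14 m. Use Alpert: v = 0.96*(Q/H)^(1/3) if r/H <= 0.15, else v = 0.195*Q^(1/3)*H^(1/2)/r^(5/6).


r/H = 13.585 / 5.14 = 2.6430
r/H > 0.15, so v = 0.195*Q^(1/3)*H^(1/2)/r^(5/6)
Q^(1/3) = 16.546
H^(1/2) = 2.2672
r^(5/6) = 8.7946
v = 0.195 * 16.546 * 2.2672 / 8.7946 = 0.83177 m/s

0.83177 m/s


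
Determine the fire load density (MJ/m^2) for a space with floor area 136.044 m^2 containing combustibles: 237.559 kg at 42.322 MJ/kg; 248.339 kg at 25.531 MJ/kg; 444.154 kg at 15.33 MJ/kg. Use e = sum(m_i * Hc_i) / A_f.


Total energy = 237.559*42.322 + 248.339*25.531 + 444.154*15.33
= 10053.97 + 6340.343 + 6808.881
= 23203.20 MJ
e = 23203.20 / 136.044 = 170.56 MJ/m^2

170.56 MJ/m^2


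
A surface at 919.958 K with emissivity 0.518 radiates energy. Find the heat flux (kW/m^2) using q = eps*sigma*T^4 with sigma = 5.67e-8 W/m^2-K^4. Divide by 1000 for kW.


T^4 = 7.1626e+11
q = 0.518 * 5.67e-8 * 7.1626e+11 / 1000 = 21.037 kW/m^2

21.037 kW/m^2


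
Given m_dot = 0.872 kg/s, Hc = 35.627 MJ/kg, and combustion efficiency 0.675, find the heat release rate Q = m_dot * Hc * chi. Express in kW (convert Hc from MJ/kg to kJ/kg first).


Hc = 35.627 MJ/kg = 35.627 * 1000 kJ/kg = 35627 kJ/kg
Q = 0.872 kg/s * 35627 kJ/kg * 0.675 = 20970 kW

20970 kW


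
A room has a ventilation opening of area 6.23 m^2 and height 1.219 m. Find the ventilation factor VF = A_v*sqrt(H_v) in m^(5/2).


sqrt(H_v) = 1.1041
VF = 6.23 * 1.1041 = 6.8784 m^(5/2)

6.8784 m^(5/2)


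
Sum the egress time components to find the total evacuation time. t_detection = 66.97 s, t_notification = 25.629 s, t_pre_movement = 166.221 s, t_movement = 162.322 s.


Total = 66.97 + 25.629 + 166.221 + 162.322 = 421.142 s

421.142 s


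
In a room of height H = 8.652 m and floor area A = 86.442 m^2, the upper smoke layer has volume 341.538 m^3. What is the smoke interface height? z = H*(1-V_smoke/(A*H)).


V/(A*H) = 0.45666
1 - 0.45666 = 0.54334
z = 8.652 * 0.54334 = 4.7009 m

4.7009 m


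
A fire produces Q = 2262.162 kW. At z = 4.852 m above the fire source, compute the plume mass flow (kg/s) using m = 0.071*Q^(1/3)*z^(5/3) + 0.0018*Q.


Q^(1/3) = 13.127
z^(5/3) = 13.906
First term = 0.071 * 13.127 * 13.906 = 12.961
Second term = 0.0018 * 2262.162 = 4.0719
m = 17.033 kg/s

17.033 kg/s


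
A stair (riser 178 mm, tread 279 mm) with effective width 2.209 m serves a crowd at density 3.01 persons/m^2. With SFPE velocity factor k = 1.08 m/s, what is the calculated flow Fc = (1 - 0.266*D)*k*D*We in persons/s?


1 - 0.266*D = 1 - 0.266*3.01 = 0.19934
Fs = 0.19934 * 1.08 * 3.01 = 0.64801 persons/(s*m)
Fc = 0.64801 * 2.209 = 1.4315 persons/s

1.4315 persons/s


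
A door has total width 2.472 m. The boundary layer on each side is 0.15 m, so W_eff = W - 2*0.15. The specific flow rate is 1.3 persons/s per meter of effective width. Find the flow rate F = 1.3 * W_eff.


W_eff = 2.472 - 0.30 = 2.172 m
F = 1.3 * 2.172 = 2.8236 persons/s

2.8236 persons/s


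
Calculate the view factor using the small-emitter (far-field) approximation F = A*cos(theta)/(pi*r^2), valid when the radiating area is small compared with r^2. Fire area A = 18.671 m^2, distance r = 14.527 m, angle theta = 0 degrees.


cos(0 deg) = 1
pi*r^2 = 662.98
F = 18.671 * 1 / 662.98 = 0.028162

0.028162


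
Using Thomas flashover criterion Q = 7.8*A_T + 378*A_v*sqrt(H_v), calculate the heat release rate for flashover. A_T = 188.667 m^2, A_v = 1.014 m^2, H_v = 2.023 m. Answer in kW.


7.8*A_T = 1471.6
sqrt(H_v) = 1.4223
378*A_v*sqrt(H_v) = 545.16
Q = 1471.6 + 545.16 = 2016.8 kW

2016.8 kW


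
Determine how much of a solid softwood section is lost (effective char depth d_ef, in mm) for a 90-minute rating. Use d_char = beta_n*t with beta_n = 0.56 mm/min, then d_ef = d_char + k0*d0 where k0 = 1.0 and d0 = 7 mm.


d_char = 0.56 * 90 = 50.4 mm
d_ef = 50.4 + 1.0*7 = 57.4 mm

57.4 mm


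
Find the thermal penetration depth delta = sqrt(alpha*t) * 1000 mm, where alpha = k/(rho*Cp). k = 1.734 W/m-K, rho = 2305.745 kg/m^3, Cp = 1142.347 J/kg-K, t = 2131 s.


alpha = 1.734 / (2305.745 * 1142.347) = 6.5832e-07 m^2/s
alpha * t = 0.0014029
delta = sqrt(0.0014029) * 1000 = 37.455 mm

37.455 mm


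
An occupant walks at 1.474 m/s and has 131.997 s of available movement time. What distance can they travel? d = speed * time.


d = 1.474 * 131.997 = 194.56 m

194.56 m


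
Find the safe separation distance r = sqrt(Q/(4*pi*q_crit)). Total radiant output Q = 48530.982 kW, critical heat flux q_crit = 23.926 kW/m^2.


4*pi*q_crit = 300.66
Q/(4*pi*q_crit) = 161.41
r = sqrt(161.41) = 12.705 m

12.705 m


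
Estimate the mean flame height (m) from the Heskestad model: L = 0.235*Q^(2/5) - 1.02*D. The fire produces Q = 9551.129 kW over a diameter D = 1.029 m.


Q^(2/5) = 39.086
0.235 * Q^(2/5) = 9.1852
1.02 * D = 1.0496
L = 8.1356 m

8.1356 m


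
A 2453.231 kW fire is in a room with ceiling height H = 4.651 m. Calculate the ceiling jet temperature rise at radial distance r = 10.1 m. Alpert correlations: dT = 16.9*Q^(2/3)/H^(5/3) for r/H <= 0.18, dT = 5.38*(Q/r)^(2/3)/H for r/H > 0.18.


r/H = 10.1 / 4.651 = 2.1716
r/H > 0.18, so dT = 5.38*(Q/r)^(2/3)/H
Q/r = 242.89
(Q/r)^(2/3) = 38.929
dT = 5.38 * 38.929 / 4.651 = 45.031 K

45.031 K


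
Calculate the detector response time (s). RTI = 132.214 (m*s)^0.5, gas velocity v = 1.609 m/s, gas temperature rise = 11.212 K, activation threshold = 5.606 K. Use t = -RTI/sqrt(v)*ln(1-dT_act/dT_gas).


dT_act/dT_gas = 0.5
ln(1 - 0.5) = -0.69315
t = -132.214 / sqrt(1.609) * -0.69315 = 72.248 s

72.248 s


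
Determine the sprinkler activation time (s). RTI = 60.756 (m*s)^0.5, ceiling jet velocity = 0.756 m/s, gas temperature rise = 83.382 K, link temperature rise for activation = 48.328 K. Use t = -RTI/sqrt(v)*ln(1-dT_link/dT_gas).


dT_link/dT_gas = 0.57960
ln(1 - 0.57960) = -0.86654
t = -60.756 / sqrt(0.756) * -0.86654 = 60.551 s

60.551 s


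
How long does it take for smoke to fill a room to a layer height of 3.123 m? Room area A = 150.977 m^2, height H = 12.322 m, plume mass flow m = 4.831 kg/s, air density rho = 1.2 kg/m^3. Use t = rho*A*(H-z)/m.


H - z = 9.199 m
t = 1.2 * 150.977 * 9.199 / 4.831 = 344.98 s

344.98 s


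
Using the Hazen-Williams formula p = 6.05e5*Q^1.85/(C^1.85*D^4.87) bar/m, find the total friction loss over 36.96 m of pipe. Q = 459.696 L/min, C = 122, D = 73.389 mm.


Q^1.85 = 84250
C^1.85 = 7240.5
D^4.87 = 1.2179e+09
p/m = 0.0057801 bar/m
p_total = 0.0057801 * 36.96 = 0.21363 bar

0.21363 bar


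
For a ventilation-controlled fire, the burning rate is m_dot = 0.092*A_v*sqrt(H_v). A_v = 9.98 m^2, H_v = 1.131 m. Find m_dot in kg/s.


sqrt(H_v) = 1.0635
m_dot = 0.092 * 9.98 * 1.0635 = 0.97645 kg/s

0.97645 kg/s


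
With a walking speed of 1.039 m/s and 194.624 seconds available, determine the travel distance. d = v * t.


d = 1.039 * 194.624 = 202.21 m

202.21 m


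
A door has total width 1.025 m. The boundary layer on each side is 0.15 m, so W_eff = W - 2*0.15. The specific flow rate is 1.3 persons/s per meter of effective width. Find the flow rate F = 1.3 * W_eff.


W_eff = 1.025 - 0.30 = 0.725 m
F = 1.3 * 0.725 = 0.94250 persons/s

0.94250 persons/s


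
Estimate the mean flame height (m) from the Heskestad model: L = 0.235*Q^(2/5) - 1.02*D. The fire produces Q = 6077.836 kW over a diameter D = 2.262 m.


Q^(2/5) = 32.621
0.235 * Q^(2/5) = 7.6660
1.02 * D = 2.3072
L = 5.3587 m

5.3587 m


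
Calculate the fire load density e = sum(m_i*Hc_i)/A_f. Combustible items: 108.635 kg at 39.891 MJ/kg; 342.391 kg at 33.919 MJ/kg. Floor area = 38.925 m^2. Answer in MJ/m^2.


Total energy = 108.635*39.891 + 342.391*33.919
= 4333.559 + 11613.56
= 15947.12 MJ
e = 15947.12 / 38.925 = 409.69 MJ/m^2

409.69 MJ/m^2


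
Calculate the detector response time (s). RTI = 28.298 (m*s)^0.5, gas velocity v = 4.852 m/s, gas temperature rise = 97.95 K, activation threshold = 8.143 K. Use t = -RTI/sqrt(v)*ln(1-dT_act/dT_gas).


dT_act/dT_gas = 0.083134
ln(1 - 0.083134) = -0.086794
t = -28.298 / sqrt(4.852) * -0.086794 = 1.1150 s

1.1150 s


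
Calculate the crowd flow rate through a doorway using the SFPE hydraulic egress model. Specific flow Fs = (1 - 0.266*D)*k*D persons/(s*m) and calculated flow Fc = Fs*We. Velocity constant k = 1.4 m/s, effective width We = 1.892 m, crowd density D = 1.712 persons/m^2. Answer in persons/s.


1 - 0.266*D = 1 - 0.266*1.712 = 0.54461
Fs = 0.54461 * 1.4 * 1.712 = 1.3053 persons/(s*m)
Fc = 1.3053 * 1.892 = 2.4697 persons/s

2.4697 persons/s


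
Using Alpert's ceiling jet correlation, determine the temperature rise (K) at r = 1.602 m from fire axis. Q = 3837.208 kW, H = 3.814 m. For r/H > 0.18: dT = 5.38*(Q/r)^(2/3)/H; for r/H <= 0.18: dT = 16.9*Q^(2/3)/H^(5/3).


r/H = 1.602 / 3.814 = 0.42003
r/H > 0.18, so dT = 5.38*(Q/r)^(2/3)/H
Q/r = 2395.3
(Q/r)^(2/3) = 179.02
dT = 5.38 * 179.02 / 3.814 = 252.52 K

252.52 K


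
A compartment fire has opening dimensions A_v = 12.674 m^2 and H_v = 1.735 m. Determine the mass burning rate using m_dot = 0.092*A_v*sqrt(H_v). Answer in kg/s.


sqrt(H_v) = 1.3172
m_dot = 0.092 * 12.674 * 1.3172 = 1.5359 kg/s

1.5359 kg/s


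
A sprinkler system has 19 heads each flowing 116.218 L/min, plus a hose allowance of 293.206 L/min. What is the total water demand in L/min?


Sprinkler demand = 19 * 116.218 = 2208.142 L/min
Total = 2208.142 + 293.206 = 2501.348 L/min

2501.348 L/min


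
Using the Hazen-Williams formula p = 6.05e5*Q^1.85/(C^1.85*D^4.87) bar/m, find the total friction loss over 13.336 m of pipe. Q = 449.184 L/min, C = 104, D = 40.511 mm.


Q^1.85 = 80721
C^1.85 = 5389.0
D^4.87 = 6.7434e+07
p/m = 0.13438 bar/m
p_total = 0.13438 * 13.336 = 1.7921 bar

1.7921 bar


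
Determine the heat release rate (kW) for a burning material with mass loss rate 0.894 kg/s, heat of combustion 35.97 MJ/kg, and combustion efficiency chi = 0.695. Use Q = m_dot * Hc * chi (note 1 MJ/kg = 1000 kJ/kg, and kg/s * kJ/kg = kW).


Hc = 35.97 MJ/kg = 35.97 * 1000 kJ/kg = 35970 kJ/kg
Q = 0.894 kg/s * 35970 kJ/kg * 0.695 = 22349 kW

22349 kW


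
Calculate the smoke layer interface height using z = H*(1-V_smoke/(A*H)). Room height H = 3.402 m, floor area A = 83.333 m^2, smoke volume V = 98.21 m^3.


V/(A*H) = 0.34642
1 - 0.34642 = 0.65358
z = 3.402 * 0.65358 = 2.2235 m

2.2235 m


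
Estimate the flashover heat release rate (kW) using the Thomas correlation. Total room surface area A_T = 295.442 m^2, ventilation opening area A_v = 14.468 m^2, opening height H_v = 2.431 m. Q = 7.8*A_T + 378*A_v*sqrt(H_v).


7.8*A_T = 2304.4
sqrt(H_v) = 1.5592
378*A_v*sqrt(H_v) = 8526.9
Q = 2304.4 + 8526.9 = 10831 kW

10831 kW


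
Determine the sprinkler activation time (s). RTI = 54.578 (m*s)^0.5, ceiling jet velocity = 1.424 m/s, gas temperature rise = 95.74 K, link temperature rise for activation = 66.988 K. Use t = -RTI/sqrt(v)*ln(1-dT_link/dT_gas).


dT_link/dT_gas = 0.69969
ln(1 - 0.69969) = -1.2029
t = -54.578 / sqrt(1.424) * -1.2029 = 55.018 s

55.018 s


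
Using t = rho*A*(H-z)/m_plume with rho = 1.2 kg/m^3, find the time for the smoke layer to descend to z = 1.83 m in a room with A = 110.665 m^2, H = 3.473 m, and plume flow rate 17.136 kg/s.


H - z = 1.643 m
t = 1.2 * 110.665 * 1.643 / 17.136 = 12.733 s

12.733 s


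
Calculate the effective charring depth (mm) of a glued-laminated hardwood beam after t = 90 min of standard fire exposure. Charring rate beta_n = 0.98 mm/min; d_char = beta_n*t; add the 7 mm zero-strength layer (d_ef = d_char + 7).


d_char = 0.98 * 90 = 88.2 mm
d_ef = 88.2 + 1.0*7 = 95.2 mm

95.2 mm


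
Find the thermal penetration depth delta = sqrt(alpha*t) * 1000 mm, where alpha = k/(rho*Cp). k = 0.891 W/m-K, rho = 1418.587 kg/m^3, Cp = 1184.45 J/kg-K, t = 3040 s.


alpha = 0.891 / (1418.587 * 1184.45) = 5.3028e-07 m^2/s
alpha * t = 0.0016121
delta = sqrt(0.0016121) * 1000 = 40.150 mm

40.150 mm


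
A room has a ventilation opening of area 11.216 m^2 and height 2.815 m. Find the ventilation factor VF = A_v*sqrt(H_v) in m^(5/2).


sqrt(H_v) = 1.6778
VF = 11.216 * 1.6778 = 18.818 m^(5/2)

18.818 m^(5/2)


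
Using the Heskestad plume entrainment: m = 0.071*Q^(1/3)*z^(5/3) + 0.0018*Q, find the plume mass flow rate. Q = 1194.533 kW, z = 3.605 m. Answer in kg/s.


Q^(1/3) = 10.610
z^(5/3) = 8.4757
First term = 0.071 * 10.610 * 8.4757 = 6.3851
Second term = 0.0018 * 1194.533 = 2.1502
m = 8.5352 kg/s

8.5352 kg/s


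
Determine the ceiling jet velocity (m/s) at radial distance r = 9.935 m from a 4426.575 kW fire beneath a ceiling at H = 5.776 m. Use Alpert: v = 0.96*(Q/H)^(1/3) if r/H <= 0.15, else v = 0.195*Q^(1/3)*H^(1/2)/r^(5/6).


r/H = 9.935 / 5.776 = 1.7200
r/H > 0.15, so v = 0.195*Q^(1/3)*H^(1/2)/r^(5/6)
Q^(1/3) = 16.419
H^(1/2) = 2.4033
r^(5/6) = 6.7760
v = 0.195 * 16.419 * 2.4033 / 6.7760 = 1.1356 m/s

1.1356 m/s


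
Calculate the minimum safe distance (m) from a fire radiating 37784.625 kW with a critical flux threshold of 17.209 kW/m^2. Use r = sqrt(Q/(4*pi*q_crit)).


4*pi*q_crit = 216.25
Q/(4*pi*q_crit) = 174.72
r = sqrt(174.72) = 13.218 m

13.218 m


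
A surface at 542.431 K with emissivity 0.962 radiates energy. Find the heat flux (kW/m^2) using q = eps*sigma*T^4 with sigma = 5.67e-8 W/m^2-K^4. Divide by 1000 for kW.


T^4 = 8.6572e+10
q = 0.962 * 5.67e-8 * 8.6572e+10 / 1000 = 4.7221 kW/m^2

4.7221 kW/m^2


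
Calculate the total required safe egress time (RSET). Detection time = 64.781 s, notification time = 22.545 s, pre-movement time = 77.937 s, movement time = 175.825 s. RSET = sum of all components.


Total = 64.781 + 22.545 + 77.937 + 175.825 = 341.088 s

341.088 s


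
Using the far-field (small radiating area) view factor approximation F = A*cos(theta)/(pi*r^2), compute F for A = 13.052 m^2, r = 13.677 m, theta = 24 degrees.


cos(24 deg) = 0.91355
pi*r^2 = 587.67
F = 13.052 * 0.91355 / 587.67 = 0.020290

0.020290


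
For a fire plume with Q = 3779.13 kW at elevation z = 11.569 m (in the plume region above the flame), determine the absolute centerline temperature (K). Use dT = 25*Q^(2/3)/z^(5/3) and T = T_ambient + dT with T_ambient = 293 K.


Q^(2/3) = 242.62
z^(5/3) = 59.178
dT = 25 * 242.62 / 59.178 = 102.50 K
T = 293 + 102.50 = 395.50 K

395.50 K


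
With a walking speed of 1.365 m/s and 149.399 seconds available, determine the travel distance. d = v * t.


d = 1.365 * 149.399 = 203.93 m

203.93 m


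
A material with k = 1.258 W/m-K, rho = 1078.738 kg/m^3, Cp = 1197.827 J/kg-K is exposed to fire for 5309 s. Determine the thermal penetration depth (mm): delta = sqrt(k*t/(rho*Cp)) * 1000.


alpha = 1.258 / (1078.738 * 1197.827) = 9.7358e-07 m^2/s
alpha * t = 0.0051687
delta = sqrt(0.0051687) * 1000 = 71.894 mm

71.894 mm


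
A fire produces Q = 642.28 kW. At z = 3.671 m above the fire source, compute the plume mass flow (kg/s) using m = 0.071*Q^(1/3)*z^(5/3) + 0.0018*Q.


Q^(1/3) = 8.6280
z^(5/3) = 8.7359
First term = 0.071 * 8.6280 * 8.7359 = 5.3515
Second term = 0.0018 * 642.28 = 1.1561
m = 6.5076 kg/s

6.5076 kg/s


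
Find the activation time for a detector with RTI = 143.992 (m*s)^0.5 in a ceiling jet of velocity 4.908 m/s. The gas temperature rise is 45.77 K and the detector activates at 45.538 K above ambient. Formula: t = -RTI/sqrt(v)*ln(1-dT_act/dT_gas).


dT_act/dT_gas = 0.99493
ln(1 - 0.99493) = -5.2846
t = -143.992 / sqrt(4.908) * -5.2846 = 343.48 s

343.48 s


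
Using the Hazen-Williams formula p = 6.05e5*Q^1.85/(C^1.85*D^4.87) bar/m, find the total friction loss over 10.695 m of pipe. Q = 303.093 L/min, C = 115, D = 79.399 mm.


Q^1.85 = 38987
C^1.85 = 6490.7
D^4.87 = 1.7869e+09
p/m = 0.0020337 bar/m
p_total = 0.0020337 * 10.695 = 0.021750 bar

0.021750 bar


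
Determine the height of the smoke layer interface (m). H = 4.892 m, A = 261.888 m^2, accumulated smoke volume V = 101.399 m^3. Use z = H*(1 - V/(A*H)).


V/(A*H) = 0.079146
1 - 0.079146 = 0.92085
z = 4.892 * 0.92085 = 4.5048 m

4.5048 m


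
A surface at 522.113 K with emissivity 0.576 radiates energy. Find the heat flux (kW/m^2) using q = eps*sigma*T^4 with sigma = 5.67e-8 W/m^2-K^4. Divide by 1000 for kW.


T^4 = 7.4312e+10
q = 0.576 * 5.67e-8 * 7.4312e+10 / 1000 = 2.4270 kW/m^2

2.4270 kW/m^2


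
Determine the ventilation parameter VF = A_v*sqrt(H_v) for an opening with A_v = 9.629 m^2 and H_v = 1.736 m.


sqrt(H_v) = 1.3176
VF = 9.629 * 1.3176 = 12.687 m^(5/2)

12.687 m^(5/2)


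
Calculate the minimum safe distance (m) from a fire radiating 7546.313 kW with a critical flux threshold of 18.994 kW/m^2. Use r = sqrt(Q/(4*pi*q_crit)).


4*pi*q_crit = 238.69
Q/(4*pi*q_crit) = 31.616
r = sqrt(31.616) = 5.6228 m

5.6228 m


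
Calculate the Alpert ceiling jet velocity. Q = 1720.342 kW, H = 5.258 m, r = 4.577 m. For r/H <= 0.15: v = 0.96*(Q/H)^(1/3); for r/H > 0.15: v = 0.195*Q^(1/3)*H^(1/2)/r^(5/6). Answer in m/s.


r/H = 4.577 / 5.258 = 0.87048
r/H > 0.15, so v = 0.195*Q^(1/3)*H^(1/2)/r^(5/6)
Q^(1/3) = 11.982
H^(1/2) = 2.2930
r^(5/6) = 3.5521
v = 0.195 * 11.982 * 2.2930 / 3.5521 = 1.5083 m/s

1.5083 m/s


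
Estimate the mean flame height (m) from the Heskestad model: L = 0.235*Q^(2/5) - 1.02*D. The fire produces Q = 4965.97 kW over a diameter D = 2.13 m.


Q^(2/5) = 30.089
0.235 * Q^(2/5) = 7.0708
1.02 * D = 2.1726
L = 4.8982 m

4.8982 m


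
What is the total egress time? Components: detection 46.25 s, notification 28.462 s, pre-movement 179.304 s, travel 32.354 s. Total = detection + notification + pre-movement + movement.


Total = 46.25 + 28.462 + 179.304 + 32.354 = 286.37 s

286.37 s


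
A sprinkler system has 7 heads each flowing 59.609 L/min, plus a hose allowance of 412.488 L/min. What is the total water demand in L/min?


Sprinkler demand = 7 * 59.609 = 417.263 L/min
Total = 417.263 + 412.488 = 829.751 L/min

829.751 L/min


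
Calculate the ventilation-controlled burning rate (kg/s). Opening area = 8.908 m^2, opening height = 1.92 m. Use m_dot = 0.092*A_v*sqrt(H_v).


sqrt(H_v) = 1.3856
m_dot = 0.092 * 8.908 * 1.3856 = 1.1356 kg/s

1.1356 kg/s


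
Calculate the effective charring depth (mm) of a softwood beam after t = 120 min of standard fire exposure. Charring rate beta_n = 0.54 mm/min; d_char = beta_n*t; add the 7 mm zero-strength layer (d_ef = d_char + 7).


d_char = 0.54 * 120 = 64.8 mm
d_ef = 64.8 + 1.0*7 = 71.8 mm

71.8 mm


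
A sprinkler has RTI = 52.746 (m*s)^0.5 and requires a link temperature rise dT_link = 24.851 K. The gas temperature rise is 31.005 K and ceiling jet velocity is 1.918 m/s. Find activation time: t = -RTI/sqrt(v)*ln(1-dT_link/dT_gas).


dT_link/dT_gas = 0.80152
ln(1 - 0.80152) = -1.6170
t = -52.746 / sqrt(1.918) * -1.6170 = 61.587 s

61.587 s


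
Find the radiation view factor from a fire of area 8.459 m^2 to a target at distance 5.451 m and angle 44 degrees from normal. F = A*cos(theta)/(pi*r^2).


cos(44 deg) = 0.71934
pi*r^2 = 93.347
F = 8.459 * 0.71934 / 93.347 = 0.065185

0.065185


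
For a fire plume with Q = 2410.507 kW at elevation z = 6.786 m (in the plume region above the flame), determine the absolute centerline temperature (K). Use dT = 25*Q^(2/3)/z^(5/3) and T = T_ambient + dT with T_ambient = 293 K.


Q^(2/3) = 179.78
z^(5/3) = 24.323
dT = 25 * 179.78 / 24.323 = 184.78 K
T = 293 + 184.78 = 477.78 K

477.78 K


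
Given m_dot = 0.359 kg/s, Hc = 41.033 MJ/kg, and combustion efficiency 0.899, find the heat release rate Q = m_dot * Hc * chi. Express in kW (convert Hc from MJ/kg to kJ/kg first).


Hc = 41.033 MJ/kg = 41.033 * 1000 kJ/kg = 41033 kJ/kg
Q = 0.359 kg/s * 41033 kJ/kg * 0.899 = 13243 kW

13243 kW


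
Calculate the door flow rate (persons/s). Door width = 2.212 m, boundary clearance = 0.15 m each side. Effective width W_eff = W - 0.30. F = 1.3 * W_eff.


W_eff = 2.212 - 0.30 = 1.912 m
F = 1.3 * 1.912 = 2.4856 persons/s

2.4856 persons/s


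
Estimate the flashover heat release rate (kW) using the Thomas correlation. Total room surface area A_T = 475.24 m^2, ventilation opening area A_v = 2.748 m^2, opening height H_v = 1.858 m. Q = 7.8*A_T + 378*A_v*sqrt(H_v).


7.8*A_T = 3706.872
sqrt(H_v) = 1.3631
378*A_v*sqrt(H_v) = 1415.9
Q = 3706.872 + 1415.9 = 5122.8 kW

5122.8 kW


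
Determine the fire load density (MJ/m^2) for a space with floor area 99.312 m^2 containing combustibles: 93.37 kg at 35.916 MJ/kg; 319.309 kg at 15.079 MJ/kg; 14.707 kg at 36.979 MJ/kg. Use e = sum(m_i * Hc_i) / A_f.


Total energy = 93.37*35.916 + 319.309*15.079 + 14.707*36.979
= 3353.477 + 4814.860 + 543.8502
= 8712.187 MJ
e = 8712.187 / 99.312 = 87.725 MJ/m^2

87.725 MJ/m^2


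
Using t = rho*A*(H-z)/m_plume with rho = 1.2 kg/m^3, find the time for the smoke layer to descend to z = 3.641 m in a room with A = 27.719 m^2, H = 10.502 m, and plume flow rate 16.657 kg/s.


H - z = 6.861 m
t = 1.2 * 27.719 * 6.861 / 16.657 = 13.701 s

13.701 s


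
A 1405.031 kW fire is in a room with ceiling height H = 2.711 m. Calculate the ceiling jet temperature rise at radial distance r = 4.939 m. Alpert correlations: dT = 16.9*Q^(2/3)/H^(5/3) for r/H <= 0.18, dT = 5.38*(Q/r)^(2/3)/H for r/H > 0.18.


r/H = 4.939 / 2.711 = 1.8218
r/H > 0.18, so dT = 5.38*(Q/r)^(2/3)/H
Q/r = 284.48
(Q/r)^(2/3) = 43.254
dT = 5.38 * 43.254 / 2.711 = 85.839 K

85.839 K


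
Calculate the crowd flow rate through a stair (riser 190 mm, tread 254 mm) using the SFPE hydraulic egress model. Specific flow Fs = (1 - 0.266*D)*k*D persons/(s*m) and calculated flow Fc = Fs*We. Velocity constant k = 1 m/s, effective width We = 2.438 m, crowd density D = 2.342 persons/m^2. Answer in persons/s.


1 - 0.266*D = 1 - 0.266*2.342 = 0.37703
Fs = 0.37703 * 1 * 2.342 = 0.88300 persons/(s*m)
Fc = 0.88300 * 2.438 = 2.1528 persons/s

2.1528 persons/s


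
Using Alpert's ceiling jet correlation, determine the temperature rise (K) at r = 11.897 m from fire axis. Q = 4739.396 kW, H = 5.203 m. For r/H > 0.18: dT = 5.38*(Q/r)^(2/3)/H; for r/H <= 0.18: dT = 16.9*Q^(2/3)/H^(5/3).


r/H = 11.897 / 5.203 = 2.2866
r/H > 0.18, so dT = 5.38*(Q/r)^(2/3)/H
Q/r = 398.37
(Q/r)^(2/3) = 54.141
dT = 5.38 * 54.141 / 5.203 = 55.982 K

55.982 K


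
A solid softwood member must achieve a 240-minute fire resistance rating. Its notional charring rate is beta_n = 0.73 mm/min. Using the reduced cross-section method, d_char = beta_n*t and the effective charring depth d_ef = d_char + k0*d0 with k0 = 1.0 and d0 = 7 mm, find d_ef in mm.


d_char = 0.73 * 240 = 175.2 mm
d_ef = 175.2 + 1.0*7 = 182.2 mm

182.2 mm


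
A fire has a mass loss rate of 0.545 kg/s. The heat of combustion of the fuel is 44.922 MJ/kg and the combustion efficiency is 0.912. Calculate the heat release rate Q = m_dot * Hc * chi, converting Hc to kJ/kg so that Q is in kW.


Hc = 44.922 MJ/kg = 44.922 * 1000 kJ/kg = 44922 kJ/kg
Q = 0.545 kg/s * 44922 kJ/kg * 0.912 = 22328 kW

22328 kW
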